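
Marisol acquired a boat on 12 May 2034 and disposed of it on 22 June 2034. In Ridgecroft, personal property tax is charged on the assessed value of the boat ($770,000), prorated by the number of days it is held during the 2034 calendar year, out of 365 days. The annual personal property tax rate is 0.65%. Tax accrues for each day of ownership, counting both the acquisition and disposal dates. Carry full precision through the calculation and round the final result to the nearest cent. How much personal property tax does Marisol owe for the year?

$575.92

Days held (12 May – 22 June 2034): 42 out of 365
Tax = $770,000 × 0.65% × 42/365 = $575.9178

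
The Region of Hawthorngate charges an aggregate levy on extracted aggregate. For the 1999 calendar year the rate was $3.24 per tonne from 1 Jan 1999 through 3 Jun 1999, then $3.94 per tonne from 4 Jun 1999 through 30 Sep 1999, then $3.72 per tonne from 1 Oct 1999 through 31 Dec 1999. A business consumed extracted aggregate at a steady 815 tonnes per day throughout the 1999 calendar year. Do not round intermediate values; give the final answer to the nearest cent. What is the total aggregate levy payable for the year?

$1,067,698.90

1 Jan – 3 Jun 1999: 154 days × 815 tonnes/day = 125,510 tonnes at $3.24/tonne → $406,652.40
4 Jun – 30 Sep 1999: 119 days × 815 tonnes/day = 96,985 tonnes at $3.94/tonne → $382,120.90
1 Oct – 31 Dec 1999: 92 days × 815 tonnes/day = 74,980 tonnes at $3.72/tonne → $278,925.60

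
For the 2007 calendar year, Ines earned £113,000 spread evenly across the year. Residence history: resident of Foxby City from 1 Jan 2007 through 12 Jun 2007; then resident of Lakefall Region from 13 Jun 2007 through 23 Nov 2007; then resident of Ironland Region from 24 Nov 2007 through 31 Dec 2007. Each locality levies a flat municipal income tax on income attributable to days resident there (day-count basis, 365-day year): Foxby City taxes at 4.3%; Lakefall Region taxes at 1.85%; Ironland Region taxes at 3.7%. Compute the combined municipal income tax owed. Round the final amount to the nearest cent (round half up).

£3,544.48

Foxby City, 1 Jan – 12 Jun 2007: 163 days → £113,000 × 4.3% × 163/365 = £2,169.9096
Lakefall Region, 13 Jun – 23 Nov 2007: 164 days → £113,000 × 1.85% × 164/365 = £939.2932
Ironland Region, 24 Nov – 31 Dec 2007: 38 days → £113,000 × 3.7% × 38/365 = £435.2822
Total = £3,544.4849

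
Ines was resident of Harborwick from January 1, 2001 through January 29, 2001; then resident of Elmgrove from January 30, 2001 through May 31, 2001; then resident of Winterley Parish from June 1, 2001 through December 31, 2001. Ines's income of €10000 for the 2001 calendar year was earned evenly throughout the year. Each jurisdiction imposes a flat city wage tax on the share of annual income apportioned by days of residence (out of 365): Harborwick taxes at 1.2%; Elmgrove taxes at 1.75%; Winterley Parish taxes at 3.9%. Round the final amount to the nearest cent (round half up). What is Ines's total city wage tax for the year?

€296.68

Harborwick, January 1 – January 29, 2001: 29 days → €10000 × 1.2% × 29/365 = €9.5342
Elmgrove, January 30 – May 31, 2001: 122 days → €10000 × 1.75% × 122/365 = €58.4932
Winterley Parish, June 1 – December 31, 2001: 214 days → €10000 × 3.9% × 214/365 = €228.6575
Total = €296.6849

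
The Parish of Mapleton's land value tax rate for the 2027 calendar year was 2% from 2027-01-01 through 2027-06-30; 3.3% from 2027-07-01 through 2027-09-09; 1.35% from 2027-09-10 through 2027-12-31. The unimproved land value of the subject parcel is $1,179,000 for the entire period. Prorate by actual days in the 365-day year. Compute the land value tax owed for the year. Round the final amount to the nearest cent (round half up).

$24,188.88

2027-01-01 to 2027-06-30: 181 days at 2% → $1,179,000 × 2% × 181/365 = $11,693.0959
2027-07-01 to 2027-09-09: 71 days at 3.3% → $1,179,000 × 3.3% × 71/365 = $7,568.2110
2027-09-10 to 2027-12-31: 113 days at 1.35% → $1,179,000 × 1.35% × 113/365 = $4,927.5740
Total = $24,188.8808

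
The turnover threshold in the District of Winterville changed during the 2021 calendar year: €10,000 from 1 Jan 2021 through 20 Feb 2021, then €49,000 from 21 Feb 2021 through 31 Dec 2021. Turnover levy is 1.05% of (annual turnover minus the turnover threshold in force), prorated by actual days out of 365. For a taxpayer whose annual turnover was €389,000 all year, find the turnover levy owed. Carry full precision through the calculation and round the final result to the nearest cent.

1 Jan – 20 Feb 2021: 51 days, exemption €10,000 → (€389,000 − €10,000) × 1.05% × 51/365 = €556.0397
21 Feb – 31 Dec 2021: 314 days, exemption €49,000 → (€389,000 − €49,000) × 1.05% × 314/365 = €3,071.1781
Total = €3,627.2178

€3,627.22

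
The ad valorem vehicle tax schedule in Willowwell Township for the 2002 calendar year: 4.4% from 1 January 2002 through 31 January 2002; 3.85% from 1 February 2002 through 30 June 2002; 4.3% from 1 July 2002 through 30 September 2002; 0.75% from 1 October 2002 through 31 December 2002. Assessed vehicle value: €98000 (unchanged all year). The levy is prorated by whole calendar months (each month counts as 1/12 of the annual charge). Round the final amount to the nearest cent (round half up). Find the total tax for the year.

1 January – 31 January 2002: 1 month at 4.4% → €98000 × 4.4% × 1/12 = €359.3333
1 February – 30 June 2002: 5 months at 3.85% → €98000 × 3.85% × 5/12 = €1572.0833
1 July – 30 September 2002: 3 months at 4.3% → €98000 × 4.3% × 3/12 = €1053.5000
1 October – 31 December 2002: 3 months at 0.75% → €98000 × 0.75% × 3/12 = €183.7500
Total = €3168.6667

€3168.67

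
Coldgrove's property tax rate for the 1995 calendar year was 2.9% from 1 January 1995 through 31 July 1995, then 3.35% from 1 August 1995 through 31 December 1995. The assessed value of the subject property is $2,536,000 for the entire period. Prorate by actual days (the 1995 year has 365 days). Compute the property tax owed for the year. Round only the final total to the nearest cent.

1 January – 31 July 1995: 212 days at 2.9% → $2,536,000 × 2.9% × 212/365 = $42,715.9671
1 August – 31 December 1995: 153 days at 3.35% → $2,536,000 × 3.35% × 153/365 = $35,611.6932
Total = $78,327.6603

$78,327.66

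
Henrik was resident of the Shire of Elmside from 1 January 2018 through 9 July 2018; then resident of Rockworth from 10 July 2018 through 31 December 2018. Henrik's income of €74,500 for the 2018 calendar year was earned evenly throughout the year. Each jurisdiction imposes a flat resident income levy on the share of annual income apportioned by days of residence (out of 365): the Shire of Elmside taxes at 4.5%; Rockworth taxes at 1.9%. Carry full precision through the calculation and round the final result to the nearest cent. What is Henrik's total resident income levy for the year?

The Shire of Elmside, 1 January – 9 July 2018: 190 days → €74,500 × 4.5% × 190/365 = €1,745.1370
Rockworth, 10 July – 31 December 2018: 175 days → €74,500 × 1.9% × 175/365 = €678.6644
Total = €2,423.8014

€2,423.80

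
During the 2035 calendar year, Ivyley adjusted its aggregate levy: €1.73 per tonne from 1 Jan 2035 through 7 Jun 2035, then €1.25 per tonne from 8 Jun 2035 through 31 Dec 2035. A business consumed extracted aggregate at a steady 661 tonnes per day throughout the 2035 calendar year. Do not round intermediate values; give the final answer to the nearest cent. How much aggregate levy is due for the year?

1 Jan – 7 Jun 2035: 158 days × 661 tonnes/day = 104,438 tonnes at €1.73/tonne → €180,677.74
8 Jun – 31 Dec 2035: 207 days × 661 tonnes/day = 136,827 tonnes at €1.25/tonne → €171,033.75

€351,711.49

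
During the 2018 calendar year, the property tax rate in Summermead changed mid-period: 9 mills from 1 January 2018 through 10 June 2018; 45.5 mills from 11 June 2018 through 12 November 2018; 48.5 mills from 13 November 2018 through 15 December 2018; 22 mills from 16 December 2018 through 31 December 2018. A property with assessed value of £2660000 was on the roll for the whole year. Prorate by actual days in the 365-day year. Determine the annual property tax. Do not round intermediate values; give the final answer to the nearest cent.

£76185.32

1 January – 10 June 2018: 161 days at 9 mills → £2660000 × 0.9% × 161/365 = £10559.8356
11 June – 12 November 2018: 155 days at 45.5 mills → £2660000 × 4.55% × 155/365 = £51396.3014
13 November – 15 December 2018: 33 days at 48.5 mills → £2660000 × 4.85% × 33/365 = £11663.9178
16 December – 31 December 2018: 16 days at 22 mills → £2660000 × 2.2% × 16/365 = £2565.2603
Total = £76185.3151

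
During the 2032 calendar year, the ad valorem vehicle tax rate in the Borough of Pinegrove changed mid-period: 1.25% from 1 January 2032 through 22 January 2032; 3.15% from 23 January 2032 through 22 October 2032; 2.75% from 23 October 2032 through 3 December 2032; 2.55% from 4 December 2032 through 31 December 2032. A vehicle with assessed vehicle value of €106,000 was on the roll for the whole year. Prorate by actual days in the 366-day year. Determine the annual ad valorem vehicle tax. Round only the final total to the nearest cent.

€3,120.63

1 January – 22 January 2032: 22 days at 1.25% → €106,000 × 1.25% × 22/366 = €79.6448
23 January – 22 October 2032: 274 days at 3.15% → €106,000 × 3.15% × 274/366 = €2,499.6885
23 October – 3 December 2032: 42 days at 2.75% → €106,000 × 2.75% × 42/366 = €334.5082
4 December – 31 December 2032: 28 days at 2.55% → €106,000 × 2.55% × 28/366 = €206.7869
Total = €3,120.6284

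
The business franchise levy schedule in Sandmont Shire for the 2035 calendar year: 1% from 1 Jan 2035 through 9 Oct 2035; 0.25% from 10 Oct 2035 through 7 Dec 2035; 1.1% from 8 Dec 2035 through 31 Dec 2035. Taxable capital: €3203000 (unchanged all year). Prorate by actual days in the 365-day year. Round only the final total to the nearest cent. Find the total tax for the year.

€28357.52

1 Jan – 9 Oct 2035: 282 days at 1% → €3203000 × 1% × 282/365 = €24746.4658
10 Oct – 7 Dec 2035: 59 days at 0.25% → €3203000 × 0.25% × 59/365 = €1294.3630
8 Dec – 31 Dec 2035: 24 days at 1.1% → €3203000 × 1.1% × 24/365 = €2316.6904
Total = €28357.5192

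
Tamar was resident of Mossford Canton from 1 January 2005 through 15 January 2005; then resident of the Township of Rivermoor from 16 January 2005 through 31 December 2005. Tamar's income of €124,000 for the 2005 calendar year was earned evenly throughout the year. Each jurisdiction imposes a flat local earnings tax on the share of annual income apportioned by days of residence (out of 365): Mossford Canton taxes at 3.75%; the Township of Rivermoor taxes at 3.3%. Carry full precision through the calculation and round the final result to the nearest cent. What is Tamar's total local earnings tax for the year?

Mossford Canton, 1 January – 15 January 2005: 15 days → €124,000 × 3.75% × 15/365 = €191.0959
The Township of Rivermoor, 16 January – 31 December 2005: 350 days → €124,000 × 3.3% × 350/365 = €3,923.8356
Total = €4,114.9315

€4,114.93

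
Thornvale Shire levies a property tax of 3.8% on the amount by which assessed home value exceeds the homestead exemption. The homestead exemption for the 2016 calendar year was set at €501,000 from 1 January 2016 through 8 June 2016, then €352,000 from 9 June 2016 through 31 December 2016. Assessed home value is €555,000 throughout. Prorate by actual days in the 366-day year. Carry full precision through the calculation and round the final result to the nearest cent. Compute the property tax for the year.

€5,238.81

1 January – 8 June 2016: 160 days, exemption €501,000 → (€555,000 − €501,000) × 3.8% × 160/366 = €897.0492
9 June – 31 December 2016: 206 days, exemption €352,000 → (€555,000 − €352,000) × 3.8% × 206/366 = €4,341.7596
Total = €5,238.8087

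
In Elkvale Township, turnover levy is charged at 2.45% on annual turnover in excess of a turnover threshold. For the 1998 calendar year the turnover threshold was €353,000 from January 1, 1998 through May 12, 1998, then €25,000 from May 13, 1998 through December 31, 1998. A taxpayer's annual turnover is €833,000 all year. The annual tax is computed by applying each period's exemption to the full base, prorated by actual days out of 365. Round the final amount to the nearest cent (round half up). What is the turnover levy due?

€16,889.83

January 1 – May 12, 1998: 132 days, exemption €353,000 → (€833,000 − €353,000) × 2.45% × 132/365 = €4,252.9315
May 13 – December 31, 1998: 233 days, exemption €25,000 → (€833,000 − €25,000) × 2.45% × 233/365 = €12,636.8986
Total = €16,889.8301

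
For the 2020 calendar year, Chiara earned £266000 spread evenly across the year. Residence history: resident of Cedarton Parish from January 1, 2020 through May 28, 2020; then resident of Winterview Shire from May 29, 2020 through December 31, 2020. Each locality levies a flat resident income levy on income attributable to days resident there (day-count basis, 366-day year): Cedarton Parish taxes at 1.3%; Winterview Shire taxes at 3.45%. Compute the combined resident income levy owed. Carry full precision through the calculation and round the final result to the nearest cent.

Cedarton Parish, January 1 – May 28, 2020: 149 days → £266000 × 1.3% × 149/366 = £1407.7650
Winterview Shire, May 29 – December 31, 2020: 217 days → £266000 × 3.45% × 217/366 = £5441.0082
Total = £6848.7732

£6848.77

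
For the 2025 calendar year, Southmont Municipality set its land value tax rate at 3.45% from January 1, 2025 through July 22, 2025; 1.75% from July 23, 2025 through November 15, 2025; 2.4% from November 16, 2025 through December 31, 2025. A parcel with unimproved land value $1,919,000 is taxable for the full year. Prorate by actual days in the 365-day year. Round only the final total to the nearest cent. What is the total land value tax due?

January 1 – July 22, 2025: 203 days at 3.45% → $1,919,000 × 3.45% × 203/365 = $36,821.1411
July 23 – November 15, 2025: 116 days at 1.75% → $1,919,000 × 1.75% × 116/365 = $10,672.7945
November 16 – December 31, 2025: 46 days at 2.4% → $1,919,000 × 2.4% × 46/365 = $5,804.3178
Total = $53,298.2534

$53,298.25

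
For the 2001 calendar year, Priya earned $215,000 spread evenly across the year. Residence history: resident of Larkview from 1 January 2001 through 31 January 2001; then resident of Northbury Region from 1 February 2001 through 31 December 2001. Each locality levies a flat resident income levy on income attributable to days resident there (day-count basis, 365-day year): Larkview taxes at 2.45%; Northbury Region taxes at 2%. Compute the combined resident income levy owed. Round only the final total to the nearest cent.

Larkview, 1 January – 31 January 2001: 31 days → $215,000 × 2.45% × 31/365 = $447.3767
Northbury Region, 1 February – 31 December 2001: 334 days → $215,000 × 2% × 334/365 = $3,934.7945
Total = $4,382.1712

$4,382.17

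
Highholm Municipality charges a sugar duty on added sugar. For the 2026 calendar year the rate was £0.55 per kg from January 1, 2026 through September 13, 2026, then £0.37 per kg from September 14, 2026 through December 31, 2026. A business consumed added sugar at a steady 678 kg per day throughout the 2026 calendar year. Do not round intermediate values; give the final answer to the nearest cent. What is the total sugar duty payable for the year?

January 1 – September 13, 2026: 256 days × 678 kg/day = 173,568 kg at £0.55/kg → £95,462.40
September 14 – December 31, 2026: 109 days × 678 kg/day = 73,902 kg at £0.37/kg → £27,343.74

£122,806.14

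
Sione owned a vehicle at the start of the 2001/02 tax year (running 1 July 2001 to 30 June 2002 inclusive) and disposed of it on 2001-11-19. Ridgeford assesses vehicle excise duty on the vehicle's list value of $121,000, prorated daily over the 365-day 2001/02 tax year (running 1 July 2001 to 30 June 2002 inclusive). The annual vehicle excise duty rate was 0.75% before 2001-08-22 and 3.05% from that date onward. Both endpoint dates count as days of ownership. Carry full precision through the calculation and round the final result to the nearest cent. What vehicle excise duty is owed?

$1,039.27

2001-07-01 to 2001-08-21: 52 days at 0.75% → $121,000 × 0.75% × 52/365 = $129.2877
2001-08-22 to 2001-11-19: 90 days at 3.05% → $121,000 × 3.05% × 90/365 = $909.9863
Total = $1,039.2740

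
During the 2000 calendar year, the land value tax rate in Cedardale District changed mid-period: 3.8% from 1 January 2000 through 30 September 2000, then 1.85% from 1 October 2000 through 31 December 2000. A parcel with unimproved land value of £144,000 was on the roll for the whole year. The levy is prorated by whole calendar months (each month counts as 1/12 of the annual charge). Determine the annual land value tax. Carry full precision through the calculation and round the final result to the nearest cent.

£4,770.00

1 January – 30 September 2000: 9 months at 3.8% → £144,000 × 3.8% × 9/12 = £4,104.0000
1 October – 31 December 2000: 3 months at 1.85% → £144,000 × 1.85% × 3/12 = £666.0000
Total = £4,770.0000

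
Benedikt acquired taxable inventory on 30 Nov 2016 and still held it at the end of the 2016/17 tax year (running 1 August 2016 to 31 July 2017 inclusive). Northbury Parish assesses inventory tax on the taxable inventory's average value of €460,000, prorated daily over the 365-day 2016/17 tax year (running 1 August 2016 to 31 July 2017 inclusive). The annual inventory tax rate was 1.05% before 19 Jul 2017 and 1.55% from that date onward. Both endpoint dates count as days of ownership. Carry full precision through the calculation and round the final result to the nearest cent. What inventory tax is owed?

30 Nov 2016 – 18 Jul 2017: 231 days at 1.05% → €460,000 × 1.05% × 231/365 = €3,056.7945
19 Jul – 31 Jul 2017: 13 days at 1.55% → €460,000 × 1.55% × 13/365 = €253.9452
Total = €3,310.7397

€3,310.74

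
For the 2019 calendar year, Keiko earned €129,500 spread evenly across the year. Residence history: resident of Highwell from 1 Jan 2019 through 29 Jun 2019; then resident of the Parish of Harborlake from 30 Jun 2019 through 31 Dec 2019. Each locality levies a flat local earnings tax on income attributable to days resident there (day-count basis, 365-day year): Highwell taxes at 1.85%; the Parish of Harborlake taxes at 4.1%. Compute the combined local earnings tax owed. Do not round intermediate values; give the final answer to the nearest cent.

Highwell, 1 Jan – 29 Jun 2019: 180 days → €129,500 × 1.85% × 180/365 = €1,181.4658
The Parish of Harborlake, 30 Jun – 31 Dec 2019: 185 days → €129,500 × 4.1% × 185/365 = €2,691.1164
Total = €3,872.5822

€3,872.58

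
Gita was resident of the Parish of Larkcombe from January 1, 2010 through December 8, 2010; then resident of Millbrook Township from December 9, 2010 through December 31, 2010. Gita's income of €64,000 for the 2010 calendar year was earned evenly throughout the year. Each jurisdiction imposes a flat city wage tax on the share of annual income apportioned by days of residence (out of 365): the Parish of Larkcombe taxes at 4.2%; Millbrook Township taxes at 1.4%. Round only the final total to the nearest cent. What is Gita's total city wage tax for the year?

The Parish of Larkcombe, January 1 – December 8, 2010: 342 days → €64,000 × 4.2% × 342/365 = €2,518.6192
Millbrook Township, December 9 – December 31, 2010: 23 days → €64,000 × 1.4% × 23/365 = €56.4603
Total = €2,575.0795

€2,575.08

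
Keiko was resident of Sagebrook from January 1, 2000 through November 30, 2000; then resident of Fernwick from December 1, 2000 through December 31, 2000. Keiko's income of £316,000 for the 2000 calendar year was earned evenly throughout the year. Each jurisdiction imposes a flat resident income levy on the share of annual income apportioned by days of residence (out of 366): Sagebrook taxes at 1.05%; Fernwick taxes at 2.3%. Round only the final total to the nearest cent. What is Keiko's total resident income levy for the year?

Sagebrook, January 1 – November 30, 2000: 335 days → £316,000 × 1.05% × 335/366 = £3,036.9672
Fernwick, December 1 – December 31, 2000: 31 days → £316,000 × 2.3% × 31/366 = £615.5956
Total = £3,652.5628

£3,652.56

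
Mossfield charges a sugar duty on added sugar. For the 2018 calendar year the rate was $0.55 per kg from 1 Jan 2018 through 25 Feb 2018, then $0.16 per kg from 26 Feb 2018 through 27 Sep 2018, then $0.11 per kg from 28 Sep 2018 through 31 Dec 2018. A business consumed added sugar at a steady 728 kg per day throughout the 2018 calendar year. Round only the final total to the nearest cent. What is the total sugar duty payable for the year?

$54,956.72

1 Jan – 25 Feb 2018: 56 days × 728 kg/day = 40,768 kg at $0.55/kg → $22,422.40
26 Feb – 27 Sep 2018: 214 days × 728 kg/day = 155,792 kg at $0.16/kg → $24,926.72
28 Sep – 31 Dec 2018: 95 days × 728 kg/day = 69,160 kg at $0.11/kg → $7,607.60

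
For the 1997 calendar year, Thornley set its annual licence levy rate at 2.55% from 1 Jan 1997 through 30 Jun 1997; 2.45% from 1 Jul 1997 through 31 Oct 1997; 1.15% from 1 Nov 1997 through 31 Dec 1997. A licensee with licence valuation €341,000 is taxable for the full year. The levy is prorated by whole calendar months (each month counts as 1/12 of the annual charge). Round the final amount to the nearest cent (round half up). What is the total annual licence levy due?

1 Jan – 30 Jun 1997: 6 months at 2.55% → €341,000 × 2.55% × 6/12 = €4,347.7500
1 Jul – 31 Oct 1997: 4 months at 2.45% → €341,000 × 2.45% × 4/12 = €2,784.8333
1 Nov – 31 Dec 1997: 2 months at 1.15% → €341,000 × 1.15% × 2/12 = €653.5833
Total = €7,786.1667

€7,786.17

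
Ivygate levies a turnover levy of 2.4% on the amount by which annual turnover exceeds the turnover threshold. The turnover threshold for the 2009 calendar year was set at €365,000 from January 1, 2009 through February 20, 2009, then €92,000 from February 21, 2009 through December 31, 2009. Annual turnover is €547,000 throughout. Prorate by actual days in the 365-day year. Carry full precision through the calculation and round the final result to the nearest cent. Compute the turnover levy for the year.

€10,004.52

January 1 – February 20, 2009: 51 days, exemption €365,000 → (€547,000 − €365,000) × 2.4% × 51/365 = €610.3233
February 21 – December 31, 2009: 314 days, exemption €92,000 → (€547,000 − €92,000) × 2.4% × 314/365 = €9,394.1918
Total = €10,004.5151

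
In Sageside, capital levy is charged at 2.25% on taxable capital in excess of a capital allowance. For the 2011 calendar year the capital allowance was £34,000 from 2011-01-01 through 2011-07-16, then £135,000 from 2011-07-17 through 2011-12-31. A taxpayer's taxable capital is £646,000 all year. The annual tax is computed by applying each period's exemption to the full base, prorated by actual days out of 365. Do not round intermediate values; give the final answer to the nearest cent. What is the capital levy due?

2011-01-01 to 2011-07-16: 197 days, exemption £34,000 → (£646,000 − £34,000) × 2.25% × 197/365 = £7,432.0274
2011-07-17 to 2011-12-31: 168 days, exemption £135,000 → (£646,000 − £135,000) × 2.25% × 168/365 = £5,292.0000
Total = £12,724.0274

£12,724.03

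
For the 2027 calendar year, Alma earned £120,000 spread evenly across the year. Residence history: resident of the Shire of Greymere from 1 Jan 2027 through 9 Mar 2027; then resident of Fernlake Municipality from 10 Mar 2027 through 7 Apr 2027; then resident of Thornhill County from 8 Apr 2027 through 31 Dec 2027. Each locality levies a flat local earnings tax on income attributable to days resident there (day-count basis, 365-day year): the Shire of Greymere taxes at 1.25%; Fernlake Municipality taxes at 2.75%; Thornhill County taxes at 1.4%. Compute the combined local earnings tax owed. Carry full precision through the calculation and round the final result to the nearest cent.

The Shire of Greymere, 1 Jan – 9 Mar 2027: 68 days → £120,000 × 1.25% × 68/365 = £279.4521
Fernlake Municipality, 10 Mar – 7 Apr 2027: 29 days → £120,000 × 2.75% × 29/365 = £262.1918
Thornhill County, 8 Apr – 31 Dec 2027: 268 days → £120,000 × 1.4% × 268/365 = £1,233.5342
Total = £1,775.1781

£1,775.18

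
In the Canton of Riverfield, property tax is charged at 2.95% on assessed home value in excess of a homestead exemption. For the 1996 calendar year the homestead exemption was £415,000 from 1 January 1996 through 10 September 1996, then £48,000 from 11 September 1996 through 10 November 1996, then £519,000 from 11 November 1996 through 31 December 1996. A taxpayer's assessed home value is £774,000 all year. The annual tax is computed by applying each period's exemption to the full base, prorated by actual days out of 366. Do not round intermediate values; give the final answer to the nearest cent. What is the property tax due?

£11,967.41

1 January – 10 September 1996: 254 days, exemption £415,000 → (£774,000 − £415,000) × 2.95% × 254/366 = £7,349.6913
11 September – 10 November 1996: 61 days, exemption £48,000 → (£774,000 − £48,000) × 2.95% × 61/366 = £3,569.5000
11 November – 31 December 1996: 51 days, exemption £519,000 → (£774,000 − £519,000) × 2.95% × 51/366 = £1,048.2172
Total = £11,967.4085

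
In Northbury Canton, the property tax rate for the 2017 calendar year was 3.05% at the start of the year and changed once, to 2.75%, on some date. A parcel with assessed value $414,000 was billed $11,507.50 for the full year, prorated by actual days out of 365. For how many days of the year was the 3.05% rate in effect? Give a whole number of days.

36 days

Let d = days at the first rate; then 365 − d days at the second rate.
$414,000 × [3.05%·d + 2.75%·(365−d)] / 365 = $11,507.50
Solving gives d = 36, so the new rate took effect on 6 Feb 2017.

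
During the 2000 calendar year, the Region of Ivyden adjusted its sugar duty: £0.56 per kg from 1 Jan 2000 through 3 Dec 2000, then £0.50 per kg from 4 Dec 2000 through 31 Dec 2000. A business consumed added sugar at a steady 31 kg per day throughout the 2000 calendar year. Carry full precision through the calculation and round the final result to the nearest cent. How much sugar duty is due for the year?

1 Jan – 3 Dec 2000: 338 days × 31 kg/day = 10,478 kg at £0.56/kg → £5,867.68
4 Dec – 31 Dec 2000: 28 days × 31 kg/day = 868 kg at £0.50/kg → £434.00

£6,301.68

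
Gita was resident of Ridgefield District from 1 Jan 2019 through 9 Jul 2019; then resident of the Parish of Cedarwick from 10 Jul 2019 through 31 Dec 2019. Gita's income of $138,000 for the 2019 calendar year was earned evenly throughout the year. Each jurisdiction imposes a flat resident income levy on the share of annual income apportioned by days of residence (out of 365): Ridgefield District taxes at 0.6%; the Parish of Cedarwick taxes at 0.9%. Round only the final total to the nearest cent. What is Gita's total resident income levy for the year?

Ridgefield District, 1 Jan – 9 Jul 2019: 190 days → $138,000 × 0.6% × 190/365 = $431.0137
The Parish of Cedarwick, 10 Jul – 31 Dec 2019: 175 days → $138,000 × 0.9% × 175/365 = $595.4795
Total = $1,026.4932

$1,026.49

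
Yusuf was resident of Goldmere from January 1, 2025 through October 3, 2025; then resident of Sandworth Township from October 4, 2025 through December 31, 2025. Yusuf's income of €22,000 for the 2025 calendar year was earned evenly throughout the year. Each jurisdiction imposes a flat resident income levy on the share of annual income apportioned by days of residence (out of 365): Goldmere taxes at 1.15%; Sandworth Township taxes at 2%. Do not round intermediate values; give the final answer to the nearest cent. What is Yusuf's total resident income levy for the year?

€298.60

Goldmere, January 1 – October 3, 2025: 276 days → €22,000 × 1.15% × 276/365 = €191.3096
Sandworth Township, October 4 – December 31, 2025: 89 days → €22,000 × 2% × 89/365 = €107.2877
Total = €298.5973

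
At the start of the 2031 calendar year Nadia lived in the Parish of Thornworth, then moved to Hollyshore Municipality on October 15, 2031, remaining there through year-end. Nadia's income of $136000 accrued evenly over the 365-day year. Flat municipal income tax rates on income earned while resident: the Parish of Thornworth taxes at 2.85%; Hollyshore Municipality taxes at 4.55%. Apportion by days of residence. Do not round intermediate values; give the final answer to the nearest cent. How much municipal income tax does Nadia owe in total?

The Parish of Thornworth, January 1 – October 14, 2031: 287 days → $136000 × 2.85% × 287/365 = $3047.7041
Hollyshore Municipality, October 15 – December 31, 2031: 78 days → $136000 × 4.55% × 78/365 = $1322.3671
Total = $4370.0712

$4370.07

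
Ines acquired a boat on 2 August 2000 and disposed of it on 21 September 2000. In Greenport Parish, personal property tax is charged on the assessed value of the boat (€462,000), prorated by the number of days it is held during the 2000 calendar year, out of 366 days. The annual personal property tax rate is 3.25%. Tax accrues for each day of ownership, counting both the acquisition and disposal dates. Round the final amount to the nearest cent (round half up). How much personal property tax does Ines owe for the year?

€2,092.25

Days held (2 August – 21 September 2000): 51 out of 366
Tax = €462,000 × 3.25% × 51/366 = €2,092.2541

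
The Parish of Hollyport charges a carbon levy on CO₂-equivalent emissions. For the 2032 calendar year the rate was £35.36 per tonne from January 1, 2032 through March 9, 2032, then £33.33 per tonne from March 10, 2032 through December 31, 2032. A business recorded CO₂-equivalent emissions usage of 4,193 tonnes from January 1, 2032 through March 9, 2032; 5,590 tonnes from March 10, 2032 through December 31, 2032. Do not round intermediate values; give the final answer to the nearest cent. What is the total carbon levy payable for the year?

£334,579.18

January 1 – March 9, 2032: 4,193 tonnes at £35.36/tonne → £148,264.48
March 10 – December 31, 2032: 5,590 tonnes at £33.33/tonne → £186,314.70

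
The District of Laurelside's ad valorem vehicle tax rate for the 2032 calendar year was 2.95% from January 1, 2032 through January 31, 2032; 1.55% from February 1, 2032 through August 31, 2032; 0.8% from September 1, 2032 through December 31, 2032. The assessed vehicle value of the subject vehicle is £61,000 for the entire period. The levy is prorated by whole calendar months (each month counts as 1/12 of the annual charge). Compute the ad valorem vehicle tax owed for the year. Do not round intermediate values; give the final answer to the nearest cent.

January 1 – January 31, 2032: 1 month at 2.95% → £61,000 × 2.95% × 1/12 = £149.9583
February 1 – August 31, 2032: 7 months at 1.55% → £61,000 × 1.55% × 7/12 = £551.5417
September 1 – December 31, 2032: 4 months at 0.8% → £61,000 × 0.8% × 4/12 = £162.6667
Total = £864.1667

£864.17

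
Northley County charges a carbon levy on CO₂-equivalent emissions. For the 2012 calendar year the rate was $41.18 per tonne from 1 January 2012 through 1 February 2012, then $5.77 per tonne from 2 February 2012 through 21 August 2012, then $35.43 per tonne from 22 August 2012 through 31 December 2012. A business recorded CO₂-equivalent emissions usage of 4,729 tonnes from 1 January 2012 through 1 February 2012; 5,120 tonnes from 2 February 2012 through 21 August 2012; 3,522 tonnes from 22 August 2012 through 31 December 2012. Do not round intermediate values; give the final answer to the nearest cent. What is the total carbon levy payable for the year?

$349,067.08

1 January – 1 February 2012: 4,729 tonnes at $41.18/tonne → $194,740.22
2 February – 21 August 2012: 5,120 tonnes at $5.77/tonne → $29,542.40
22 August – 31 December 2012: 3,522 tonnes at $35.43/tonne → $124,784.46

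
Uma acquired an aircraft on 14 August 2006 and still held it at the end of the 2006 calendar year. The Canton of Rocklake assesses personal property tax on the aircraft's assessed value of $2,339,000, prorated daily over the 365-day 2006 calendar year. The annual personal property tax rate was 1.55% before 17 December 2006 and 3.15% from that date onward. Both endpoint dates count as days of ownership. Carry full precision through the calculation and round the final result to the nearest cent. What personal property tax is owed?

14 August – 16 December 2006: 125 days at 1.55% → $2,339,000 × 1.55% × 125/365 = $12,415.9247
17 December – 31 December 2006: 15 days at 3.15% → $2,339,000 × 3.15% × 15/365 = $3,027.8836
Total = $15,443.8082

$15,443.81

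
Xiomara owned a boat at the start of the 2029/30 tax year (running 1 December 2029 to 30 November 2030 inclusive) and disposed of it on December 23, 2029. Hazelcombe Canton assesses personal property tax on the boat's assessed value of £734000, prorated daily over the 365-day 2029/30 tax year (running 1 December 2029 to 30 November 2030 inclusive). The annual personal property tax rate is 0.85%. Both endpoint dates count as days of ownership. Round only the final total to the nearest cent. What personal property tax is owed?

£393.14

Days held (December 1 – December 23, 2029): 23 out of 365
Tax = £734000 × 0.85% × 23/365 = £393.1425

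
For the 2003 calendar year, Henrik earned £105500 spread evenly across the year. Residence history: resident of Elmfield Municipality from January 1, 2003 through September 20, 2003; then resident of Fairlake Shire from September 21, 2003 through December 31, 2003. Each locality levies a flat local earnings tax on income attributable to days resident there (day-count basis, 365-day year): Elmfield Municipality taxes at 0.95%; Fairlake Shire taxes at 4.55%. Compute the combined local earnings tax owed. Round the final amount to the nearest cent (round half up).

£2063.61

Elmfield Municipality, January 1 – September 20, 2003: 263 days → £105500 × 0.95% × 263/365 = £722.1692
Fairlake Shire, September 21 – December 31, 2003: 102 days → £105500 × 4.55% × 102/365 = £1341.4397
Total = £2063.6089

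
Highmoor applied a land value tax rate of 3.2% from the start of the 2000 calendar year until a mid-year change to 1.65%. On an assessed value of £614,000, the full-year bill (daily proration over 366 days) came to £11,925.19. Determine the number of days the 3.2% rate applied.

69 days

Let d = days at the first rate; then 366 − d days at the second rate.
£614,000 × [3.2%·d + 1.65%·(366−d)] / 366 = £11,925.19
Solving gives d = 69, so the new rate took effect on March 10, 2000.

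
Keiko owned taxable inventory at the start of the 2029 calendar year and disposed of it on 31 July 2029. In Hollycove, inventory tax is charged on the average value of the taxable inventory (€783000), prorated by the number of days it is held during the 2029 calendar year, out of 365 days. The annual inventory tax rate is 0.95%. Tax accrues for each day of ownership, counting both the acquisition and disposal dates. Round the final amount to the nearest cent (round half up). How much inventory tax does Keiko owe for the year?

Days held (1 January – 31 July 2029): 212 out of 365
Tax = €783000 × 0.95% × 212/365 = €4320.4438

€4320.44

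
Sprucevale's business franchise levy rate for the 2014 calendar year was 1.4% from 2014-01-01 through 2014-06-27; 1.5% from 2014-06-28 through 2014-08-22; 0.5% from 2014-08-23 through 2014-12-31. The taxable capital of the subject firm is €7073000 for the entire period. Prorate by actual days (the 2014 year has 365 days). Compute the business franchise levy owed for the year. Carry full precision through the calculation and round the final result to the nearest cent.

2014-01-01 to 2014-06-27: 178 days at 1.4% → €7073000 × 1.4% × 178/365 = €48290.1808
2014-06-28 to 2014-08-22: 56 days at 1.5% → €7073000 × 1.5% × 56/365 = €16277.5890
2014-08-23 to 2014-12-31: 131 days at 0.5% → €7073000 × 0.5% × 131/365 = €12692.6438
Total = €77260.4137

€77260.41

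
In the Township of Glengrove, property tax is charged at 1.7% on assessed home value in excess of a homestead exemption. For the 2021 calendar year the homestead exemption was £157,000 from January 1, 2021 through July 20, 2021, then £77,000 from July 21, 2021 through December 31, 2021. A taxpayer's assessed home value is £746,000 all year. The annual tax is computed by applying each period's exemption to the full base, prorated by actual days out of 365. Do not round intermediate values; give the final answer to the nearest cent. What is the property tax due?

January 1 – July 20, 2021: 201 days, exemption £157,000 → (£746,000 − £157,000) × 1.7% × 201/365 = £5,514.0082
July 21 – December 31, 2021: 164 days, exemption £77,000 → (£746,000 − £77,000) × 1.7% × 164/365 = £5,110.0603
Total = £10,624.0685

£10,624.07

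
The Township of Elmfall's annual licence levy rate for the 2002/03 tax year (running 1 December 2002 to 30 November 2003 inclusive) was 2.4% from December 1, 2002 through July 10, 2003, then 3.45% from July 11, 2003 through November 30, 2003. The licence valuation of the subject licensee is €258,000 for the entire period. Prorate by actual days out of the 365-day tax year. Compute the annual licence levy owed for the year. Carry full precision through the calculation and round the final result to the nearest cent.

€7,253.33

December 1, 2002 – July 10, 2003: 222 days at 2.4% → €258,000 × 2.4% × 222/365 = €3,766.0932
July 11 – November 30, 2003: 143 days at 3.45% → €258,000 × 3.45% × 143/365 = €3,487.2411
Total = €7,253.3342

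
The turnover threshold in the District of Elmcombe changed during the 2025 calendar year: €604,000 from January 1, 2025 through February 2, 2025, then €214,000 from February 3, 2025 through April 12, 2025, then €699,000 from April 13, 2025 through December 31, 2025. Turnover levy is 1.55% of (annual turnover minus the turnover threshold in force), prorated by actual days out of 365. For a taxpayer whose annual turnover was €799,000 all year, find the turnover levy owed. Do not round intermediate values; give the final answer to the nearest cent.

€3,104.25

January 1 – February 2, 2025: 33 days, exemption €604,000 → (€799,000 − €604,000) × 1.55% × 33/365 = €273.2671
February 3 – April 12, 2025: 69 days, exemption €214,000 → (€799,000 − €214,000) × 1.55% × 69/365 = €1,714.1301
April 13 – December 31, 2025: 263 days, exemption €699,000 → (€799,000 − €699,000) × 1.55% × 263/365 = €1,116.8493
Total = €3,104.2466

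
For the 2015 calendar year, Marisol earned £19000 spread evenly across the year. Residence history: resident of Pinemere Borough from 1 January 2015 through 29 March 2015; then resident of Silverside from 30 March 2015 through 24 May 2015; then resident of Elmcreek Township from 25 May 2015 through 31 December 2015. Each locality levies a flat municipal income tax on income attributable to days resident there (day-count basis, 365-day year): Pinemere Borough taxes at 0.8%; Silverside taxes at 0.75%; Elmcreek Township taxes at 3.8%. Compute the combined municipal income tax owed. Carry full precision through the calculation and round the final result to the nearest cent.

£495.67

Pinemere Borough, 1 January – 29 March 2015: 88 days → £19000 × 0.8% × 88/365 = £36.6466
Silverside, 30 March – 24 May 2015: 56 days → £19000 × 0.75% × 56/365 = £21.8630
Elmcreek Township, 25 May – 31 December 2015: 221 days → £19000 × 3.8% × 221/365 = £437.1562
Total = £495.6658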